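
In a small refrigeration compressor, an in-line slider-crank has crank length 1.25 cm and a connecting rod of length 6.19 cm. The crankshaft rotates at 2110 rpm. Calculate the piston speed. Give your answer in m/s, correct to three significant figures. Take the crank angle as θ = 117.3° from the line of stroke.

2.22

ω = 2π·2110/60 = 221 rad/s
For an in-line slider-crank, x = r cosθ + √(L² − r² sin²θ), so v = −rω sinθ·[1 + r cosθ/√(L² − r² sin²θ)].
With r = 0.0125 m, L = 0.0619 m, θ = 117.3°: √(L² − r² sin²θ) = 0.060895 m.
v = −0.0125·221·0.88862·[1 + 0.0125·-0.45865/0.060895] = -2.2233 m/s.
|v| = 2.2233 m/s.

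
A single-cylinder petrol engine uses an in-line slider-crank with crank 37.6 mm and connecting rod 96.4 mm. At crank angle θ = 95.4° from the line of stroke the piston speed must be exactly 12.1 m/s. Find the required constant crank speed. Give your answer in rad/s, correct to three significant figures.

For an in-line slider-crank, |v_piston| = rω|sinθ|·[1 + r cosθ/√(L² − r² sin²θ)].
With r = 0.0376 m, L = 0.0964 m, θ = 95.4°: the bracketed kinematic factor |dx/dθ| = 0.035942 m.
ω = v/|dx/dθ| = 12.1/0.035942 = 336.65 rad/s.

337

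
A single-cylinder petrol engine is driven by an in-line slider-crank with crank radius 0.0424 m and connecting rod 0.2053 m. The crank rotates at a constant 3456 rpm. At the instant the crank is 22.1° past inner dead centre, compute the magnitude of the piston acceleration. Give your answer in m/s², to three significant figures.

5980

ω = 2π·3456/60 = 361.9 rad/s
x(θ) = r cosθ + √(L² − r² sin²θ); with ω constant, a = ω²·d²x/dθ².
d²x/dθ² = −r cosθ − r²(cos2θ)/√u − r⁴ sin²2θ/(4u^{3/2}),  u = L² − r² sin²θ = 0.0418936 m².
Substituting r = 0.0424 m, L = 0.2053 m, θ = 22.1°: d²x/dθ² = -0.045627 m.
a = ω²·d²x/dθ² = (361.9)²·(-0.045627) = -5976.3 m/s²;  |a| = 5976.3 m/s².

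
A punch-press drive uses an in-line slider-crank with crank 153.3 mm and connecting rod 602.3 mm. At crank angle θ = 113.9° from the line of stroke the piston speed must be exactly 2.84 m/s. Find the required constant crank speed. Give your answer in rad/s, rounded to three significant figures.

22.7

For an in-line slider-crank, |v_piston| = rω|sinθ|·[1 + r cosθ/√(L² − r² sin²θ)].
With r = 0.1533 m, L = 0.6023 m, θ = 113.9°: the bracketed kinematic factor |dx/dθ| = 0.12529 m.
ω = v/|dx/dθ| = 2.84/0.12529 = 22.667 rad/s.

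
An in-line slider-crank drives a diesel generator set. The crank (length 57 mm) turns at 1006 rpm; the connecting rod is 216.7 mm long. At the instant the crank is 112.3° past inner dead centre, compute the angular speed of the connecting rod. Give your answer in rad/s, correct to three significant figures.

10.8

ω = 105.3 rad/s (converted from 1006 rpm).
The rod makes angle φ with the slider axis where L sinφ = r sinθ; differentiating, L cosφ·φ̇ = r ω cosθ.
L cosφ = √(L² − r² sin²θ) = 0.21018 m.
|ω_rod| = r ω |cosθ| / √(L² − r² sin²θ) = 0.057·105.3·0.37946/0.21018 = 10.841 rad/s.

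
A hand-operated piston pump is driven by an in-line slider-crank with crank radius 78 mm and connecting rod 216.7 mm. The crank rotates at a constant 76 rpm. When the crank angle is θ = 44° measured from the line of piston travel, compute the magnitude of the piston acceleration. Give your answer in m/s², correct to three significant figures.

3.68

ω = 2π·76/60 = 7.959 rad/s
x(θ) = r cosθ + √(L² − r² sin²θ); with ω constant, a = ω²·d²x/dθ².
d²x/dθ² = −r cosθ − r²(cos2θ)/√u − r⁴ sin²2θ/(4u^{3/2}),  u = L² − r² sin²θ = 0.0440231 m².
Substituting r = 0.078 m, L = 0.2167 m, θ = 44°: d²x/dθ² = -0.058121 m.
a = ω²·d²x/dθ² = (7.959)²·(-0.058121) = -3.6814 m/s²;  |a| = 3.6814 m/s².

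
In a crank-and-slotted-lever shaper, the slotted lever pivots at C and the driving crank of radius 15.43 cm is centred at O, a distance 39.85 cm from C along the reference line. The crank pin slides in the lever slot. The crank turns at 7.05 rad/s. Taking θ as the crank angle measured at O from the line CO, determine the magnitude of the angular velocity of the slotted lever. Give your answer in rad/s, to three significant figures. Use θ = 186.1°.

4.36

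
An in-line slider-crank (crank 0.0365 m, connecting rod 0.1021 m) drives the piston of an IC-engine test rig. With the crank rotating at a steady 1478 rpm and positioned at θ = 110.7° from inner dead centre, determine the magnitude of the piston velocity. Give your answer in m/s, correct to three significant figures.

4.58

ω = 2π·1478/60 = 154.8 rad/s
For an in-line slider-crank, x = r cosθ + √(L² − r² sin²θ), so v = −rω sinθ·[1 + r cosθ/√(L² − r² sin²θ)].
With r = 0.0365 m, L = 0.1021 m, θ = 110.7°: √(L² − r² sin²θ) = 0.096222 m.
v = −0.0365·154.8·0.93544·[1 + 0.0365·-0.35347/0.096222] = -4.576 m/s.
|v| = 4.576 m/s.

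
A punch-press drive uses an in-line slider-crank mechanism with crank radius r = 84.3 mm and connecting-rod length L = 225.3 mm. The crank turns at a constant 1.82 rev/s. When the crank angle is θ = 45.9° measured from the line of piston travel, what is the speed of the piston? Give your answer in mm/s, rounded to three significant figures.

879

ω = 2π·1.82 = 11.44 rad/s
For an in-line slider-crank, x = r cosθ + √(L² − r² sin²θ), so v = −rω sinθ·[1 + r cosθ/√(L² − r² sin²θ)].
With r = 0.0843 m, L = 0.2253 m, θ = 45.9°: √(L² − r² sin²θ) = 0.21701 m.
v = −0.0843·11.44·0.71813·[1 + 0.0843·0.69591/0.21701] = -0.87942 m/s.
|v| = 0.87942 m/s = 879.42 mm/s.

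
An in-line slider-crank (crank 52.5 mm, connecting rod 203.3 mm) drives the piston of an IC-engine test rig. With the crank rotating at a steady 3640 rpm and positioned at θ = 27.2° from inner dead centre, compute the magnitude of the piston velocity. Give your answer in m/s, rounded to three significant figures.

11.3

ω = 2π·3640/60 = 381.2 rad/s
For an in-line slider-crank, x = r cosθ + √(L² − r² sin²θ), so v = −rω sinθ·[1 + r cosθ/√(L² − r² sin²θ)].
With r = 0.0525 m, L = 0.2033 m, θ = 27.2°: √(L² − r² sin²θ) = 0.20188 m.
v = −0.0525·381.2·0.45710·[1 + 0.0525·0.88942/0.20188] = -11.263 m/s.
|v| = 11.263 m/s.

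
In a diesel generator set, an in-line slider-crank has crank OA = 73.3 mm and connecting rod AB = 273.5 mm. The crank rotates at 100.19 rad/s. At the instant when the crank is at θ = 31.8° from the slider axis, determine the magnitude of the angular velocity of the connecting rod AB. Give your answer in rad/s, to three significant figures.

23.1

ω = 100.2 rad/s
The rod makes angle φ with the slider axis where L sinφ = r sinθ; differentiating, L cosφ·φ̇ = r ω cosθ.
L cosφ = √(L² − r² sin²θ) = 0.27076 m.
|ω_rod| = r ω |cosθ| / √(L² − r² sin²θ) = 0.0733·100.2·0.84989/0.27076 = 23.052 rad/s.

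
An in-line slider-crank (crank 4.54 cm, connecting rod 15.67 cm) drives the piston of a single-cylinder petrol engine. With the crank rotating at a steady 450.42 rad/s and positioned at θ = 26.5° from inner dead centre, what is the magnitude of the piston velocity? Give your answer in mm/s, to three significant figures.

ω = 450.4 rad/s
For an in-line slider-crank, x = r cosθ + √(L² − r² sin²θ), so v = −rω sinθ·[1 + r cosθ/√(L² − r² sin²θ)].
With r = 0.0454 m, L = 0.1567 m, θ = 26.5°: √(L² − r² sin²θ) = 0.15539 m.
v = −0.0454·450.4·0.44620·[1 + 0.0454·0.89493/0.15539] = -11.51 m/s.
|v| = 11.51 m/s = 11510 mm/s.

11500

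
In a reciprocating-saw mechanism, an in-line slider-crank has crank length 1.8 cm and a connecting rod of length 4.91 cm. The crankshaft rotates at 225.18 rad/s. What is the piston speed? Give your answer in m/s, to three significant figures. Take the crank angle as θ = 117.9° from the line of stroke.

ω = 225.2 rad/s
For an in-line slider-crank, x = r cosθ + √(L² − r² sin²θ), so v = −rω sinθ·[1 + r cosθ/√(L² − r² sin²θ)].
With r = 0.018 m, L = 0.0491 m, θ = 117.9°: √(L² − r² sin²θ) = 0.046452 m.
v = −0.018·225.2·0.88377·[1 + 0.018·-0.46793/0.046452] = -2.9326 m/s.
|v| = 2.9326 m/s.

2.93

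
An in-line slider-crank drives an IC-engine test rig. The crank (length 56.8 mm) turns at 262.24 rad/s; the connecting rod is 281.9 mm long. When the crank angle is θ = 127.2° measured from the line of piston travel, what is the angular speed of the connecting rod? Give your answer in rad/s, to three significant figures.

ω = 262.2 rad/s
The rod makes angle φ with the slider axis where L sinφ = r sinθ; differentiating, L cosφ·φ̇ = r ω cosθ.
L cosφ = √(L² − r² sin²θ) = 0.27825 m.
|ω_rod| = r ω |cosθ| / √(L² − r² sin²θ) = 0.0568·262.2·0.60460/0.27825 = 32.366 rad/s.

32.4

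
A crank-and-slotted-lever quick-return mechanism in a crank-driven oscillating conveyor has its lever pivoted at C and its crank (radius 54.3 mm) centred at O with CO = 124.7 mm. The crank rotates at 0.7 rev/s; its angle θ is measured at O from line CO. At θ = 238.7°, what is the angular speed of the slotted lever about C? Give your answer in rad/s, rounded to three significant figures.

ω = 4.398 rad/s (from 0.7 rev/s).
Crank pin A relative to C: A = (d + r cosθ, r sinθ); lever angle φ = atan2(r sinθ, d + r cosθ).
Differentiating tanφ: φ̇ = rω(d cosθ + r)/(d² + r² + 2dr cosθ).
d² + r² + 2dr cosθ = |CA|² = 0.011463 m²;  d cosθ + r = -0.010484 m.
|ω_lever| = |0.0543·4.398·-0.010484| / 0.011463 = 0.21843 rad/s.

0.218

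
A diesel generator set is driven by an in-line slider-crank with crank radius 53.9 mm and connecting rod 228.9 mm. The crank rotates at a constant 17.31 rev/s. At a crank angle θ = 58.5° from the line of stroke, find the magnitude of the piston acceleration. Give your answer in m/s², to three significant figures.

265

ω = 2π·17.3 = 108.8 rad/s
x(θ) = r cosθ + √(L² − r² sin²θ); with ω constant, a = ω²·d²x/dθ².
d²x/dθ² = −r cosθ − r²(cos2θ)/√u − r⁴ sin²2θ/(4u^{3/2}),  u = L² − r² sin²θ = 0.0502831 m².
Substituting r = 0.0539 m, L = 0.2289 m, θ = 58.5°: d²x/dθ² = -0.022429 m.
a = ω²·d²x/dθ² = (108.8)²·(-0.022429) = -265.32 m/s²;  |a| = 265.32 m/s².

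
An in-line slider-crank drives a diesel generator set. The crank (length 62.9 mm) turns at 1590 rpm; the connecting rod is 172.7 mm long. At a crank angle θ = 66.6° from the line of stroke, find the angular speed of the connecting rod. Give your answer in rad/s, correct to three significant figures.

25.6

ω = 166.5 rad/s (converted from 1590 rpm).
The rod makes angle φ with the slider axis where L sinφ = r sinθ; differentiating, L cosφ·φ̇ = r ω cosθ.
L cosφ = √(L² − r² sin²θ) = 0.16277 m.
|ω_rod| = r ω |cosθ| / √(L² − r² sin²θ) = 0.0629·166.5·0.39715/0.16277 = 25.554 rad/s.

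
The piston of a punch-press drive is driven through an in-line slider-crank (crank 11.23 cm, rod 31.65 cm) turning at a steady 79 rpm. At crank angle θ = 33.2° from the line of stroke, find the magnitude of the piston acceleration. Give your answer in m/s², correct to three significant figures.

7.62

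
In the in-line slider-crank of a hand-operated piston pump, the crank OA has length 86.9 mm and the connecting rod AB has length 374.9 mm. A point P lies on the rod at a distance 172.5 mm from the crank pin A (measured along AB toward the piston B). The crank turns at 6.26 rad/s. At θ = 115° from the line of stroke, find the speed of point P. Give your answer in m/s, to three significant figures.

ω = 6.26 rad/s.  Crank-pin speed |V_A| = rω = 0.54399 m/s, perpendicular to OA.
Rod angle: sinφ = −(r/L) sinθ ⇒ φ = -12.127°; ω_rod = −rω cosθ/√(L²−r²sin²θ) = +0.62723 rad/s.
V_P = V_A + ω_rod × AP, with AP = 0.1725 m along the rod.
Components: V_Px = −rω sinθ − a·ω_rod·sinφ = -0.4703 m/s;  V_Py = rω cosθ + a·ω_rod·cosφ = -0.12412 m/s.
|V_P| = √(V_Px² + V_Py²) = 0.4864 m/s.

0.486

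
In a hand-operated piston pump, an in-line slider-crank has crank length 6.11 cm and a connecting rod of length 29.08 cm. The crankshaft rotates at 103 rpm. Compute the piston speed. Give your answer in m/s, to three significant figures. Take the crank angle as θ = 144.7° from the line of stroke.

0.315

ω = 2π·103/60 = 10.79 rad/s
For an in-line slider-crank, x = r cosθ + √(L² − r² sin²θ), so v = −rω sinθ·[1 + r cosθ/√(L² − r² sin²θ)].
With r = 0.0611 m, L = 0.2908 m, θ = 144.7°: √(L² − r² sin²θ) = 0.28865 m.
v = −0.0611·10.79·0.57786·[1 + 0.0611·-0.81614/0.28865] = -0.31504 m/s.
|v| = 0.31504 m/s.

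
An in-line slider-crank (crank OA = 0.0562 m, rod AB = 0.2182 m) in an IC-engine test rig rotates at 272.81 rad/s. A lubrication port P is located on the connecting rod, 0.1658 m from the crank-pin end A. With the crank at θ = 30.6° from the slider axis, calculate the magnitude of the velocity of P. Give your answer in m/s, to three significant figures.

ω = 272.8 rad/s.  Crank-pin speed |V_A| = rω = 15.332 m/s, perpendicular to OA.
Rod angle: sinφ = −(r/L) sinθ ⇒ φ = -7.534°; ω_rod = −rω cosθ/√(L²−r²sin²θ) = -61.007 rad/s.
V_P = V_A + ω_rod × AP, with AP = 0.1658 m along the rod.
Components: V_Px = −rω sinθ − a·ω_rod·sinφ = -9.1308 m/s;  V_Py = rω cosθ + a·ω_rod·cosφ = +3.1692 m/s.
|V_P| = √(V_Px² + V_Py²) = 9.6651 m/s.

9.67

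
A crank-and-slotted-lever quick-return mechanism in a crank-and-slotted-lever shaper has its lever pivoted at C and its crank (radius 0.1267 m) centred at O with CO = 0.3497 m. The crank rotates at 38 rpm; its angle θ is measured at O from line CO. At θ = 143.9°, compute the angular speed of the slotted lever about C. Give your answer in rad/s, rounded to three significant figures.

ω = 3.979 rad/s (from 38 rpm).
Crank pin A relative to C: A = (d + r cosθ, r sinθ); lever angle φ = atan2(r sinθ, d + r cosθ).
Differentiating tanφ: φ̇ = rω(d cosθ + r)/(d² + r² + 2dr cosθ).
d² + r² + 2dr cosθ = |CA|² = 0.0667438 m²;  d cosθ + r = -0.15585 m.
|ω_lever| = |0.1267·3.979·-0.15585| / 0.0667438 = 1.1773 rad/s.

1.18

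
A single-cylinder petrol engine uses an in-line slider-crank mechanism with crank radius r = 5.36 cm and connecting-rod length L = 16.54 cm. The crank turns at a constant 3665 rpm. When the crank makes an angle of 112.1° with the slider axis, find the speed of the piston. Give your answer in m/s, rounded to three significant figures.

16.6

ω = 2π·3665/60 = 383.8 rad/s
For an in-line slider-crank, x = r cosθ + √(L² − r² sin²θ), so v = −rω sinθ·[1 + r cosθ/√(L² − r² sin²θ)].
With r = 0.0536 m, L = 0.1654 m, θ = 112.1°: √(L² − r² sin²θ) = 0.15777 m.
v = −0.0536·383.8·0.92653·[1 + 0.0536·-0.37622/0.15777] = -16.624 m/s.
|v| = 16.624 m/s.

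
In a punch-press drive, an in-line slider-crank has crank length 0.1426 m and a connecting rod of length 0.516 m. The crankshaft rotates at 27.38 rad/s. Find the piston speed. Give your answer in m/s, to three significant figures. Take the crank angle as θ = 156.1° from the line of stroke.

1.18

ω = 27.38 rad/s
For an in-line slider-crank, x = r cosθ + √(L² − r² sin²θ), so v = −rω sinθ·[1 + r cosθ/√(L² − r² sin²θ)].
With r = 0.1426 m, L = 0.516 m, θ = 156.1°: √(L² − r² sin²θ) = 0.51276 m.
v = −0.1426·27.38·0.40514·[1 + 0.1426·-0.91425/0.51276] = -1.1796 m/s.
|v| = 1.1796 m/s.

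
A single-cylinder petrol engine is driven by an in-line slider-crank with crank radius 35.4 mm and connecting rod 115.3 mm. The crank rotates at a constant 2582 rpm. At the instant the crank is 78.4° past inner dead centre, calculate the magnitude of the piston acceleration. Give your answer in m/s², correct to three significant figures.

242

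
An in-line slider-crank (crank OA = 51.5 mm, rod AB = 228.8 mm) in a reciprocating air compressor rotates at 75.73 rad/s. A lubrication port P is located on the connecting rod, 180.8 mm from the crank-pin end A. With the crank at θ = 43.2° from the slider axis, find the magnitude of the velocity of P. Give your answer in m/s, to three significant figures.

3.08

ω = 75.73 rad/s.  Crank-pin speed |V_A| = rω = 3.9001 m/s, perpendicular to OA.
Rod angle: sinφ = −(r/L) sinθ ⇒ φ = -8.864°; ω_rod = −rω cosθ/√(L²−r²sin²θ) = -12.576 rad/s.
V_P = V_A + ω_rod × AP, with AP = 0.1808 m along the rod.
Components: V_Px = −rω sinθ − a·ω_rod·sinφ = -3.0201 m/s;  V_Py = rω cosθ + a·ω_rod·cosφ = +0.59644 m/s.
|V_P| = √(V_Px² + V_Py²) = 3.0785 m/s.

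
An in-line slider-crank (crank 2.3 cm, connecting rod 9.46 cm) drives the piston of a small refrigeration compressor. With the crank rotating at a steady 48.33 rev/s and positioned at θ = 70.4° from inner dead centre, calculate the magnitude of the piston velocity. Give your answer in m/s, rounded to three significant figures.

7.13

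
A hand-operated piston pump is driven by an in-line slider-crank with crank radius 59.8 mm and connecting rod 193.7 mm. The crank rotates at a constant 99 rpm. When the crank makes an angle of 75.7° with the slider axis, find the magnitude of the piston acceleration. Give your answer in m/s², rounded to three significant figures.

0.226

ω = 2π·99/60 = 10.37 rad/s
x(θ) = r cosθ + √(L² − r² sin²θ); with ω constant, a = ω²·d²x/dθ².
d²x/dθ² = −r cosθ − r²(cos2θ)/√u − r⁴ sin²2θ/(4u^{3/2}),  u = L² − r² sin²θ = 0.0341618 m².
Substituting r = 0.0598 m, L = 0.1937 m, θ = 75.7°: d²x/dθ² = +0.0021005 m.
a = ω²·d²x/dθ² = (10.37)²·(+0.0021005) = +0.22576 m/s²;  |a| = 0.22576 m/s².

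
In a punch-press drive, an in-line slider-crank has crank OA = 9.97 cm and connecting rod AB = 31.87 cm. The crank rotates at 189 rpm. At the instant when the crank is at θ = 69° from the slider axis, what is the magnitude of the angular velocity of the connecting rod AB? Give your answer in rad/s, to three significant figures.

ω = 19.79 rad/s (converted from 189 rpm).
The rod makes angle φ with the slider axis where L sinφ = r sinθ; differentiating, L cosφ·φ̇ = r ω cosθ.
L cosφ = √(L² − r² sin²θ) = 0.30481 m.
|ω_rod| = r ω |cosθ| / √(L² − r² sin²θ) = 0.0997·19.79·0.35837/0.30481 = 2.32 rad/s.

2.32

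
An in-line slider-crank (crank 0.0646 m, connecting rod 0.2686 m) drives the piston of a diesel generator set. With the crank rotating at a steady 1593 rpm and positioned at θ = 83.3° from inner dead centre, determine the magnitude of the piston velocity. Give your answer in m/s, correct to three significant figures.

11.0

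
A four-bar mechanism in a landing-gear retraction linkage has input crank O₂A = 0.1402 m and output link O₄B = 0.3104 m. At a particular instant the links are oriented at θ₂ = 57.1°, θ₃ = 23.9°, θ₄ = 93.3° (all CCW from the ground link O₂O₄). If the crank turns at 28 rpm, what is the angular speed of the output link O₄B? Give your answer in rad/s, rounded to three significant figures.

0.775

ω₂ = 2.932 rad/s (from 28 rpm).
Differentiating the loop-closure r₂e^{iθ₂}+r₃e^{iθ₃}=r₁+r₄e^{iθ₄} gives r₂ω₂e^{iθ₂}+r₃ω₃e^{iθ₃}=r₄ω₄e^{iθ₄}.
Eliminating the other unknown: ω₄ = r₂ω₂ sin(θ₂−θ₃) / [r₄ sin(θ₄−θ₃)].
Numerator sine = +0.54756; denominator sine = +0.93606.
Result = 0.1402·2.932·(+0.54756) / (0.3104·(+0.93606)) = +0.77472 rad/s; magnitude 0.77472 rad/s.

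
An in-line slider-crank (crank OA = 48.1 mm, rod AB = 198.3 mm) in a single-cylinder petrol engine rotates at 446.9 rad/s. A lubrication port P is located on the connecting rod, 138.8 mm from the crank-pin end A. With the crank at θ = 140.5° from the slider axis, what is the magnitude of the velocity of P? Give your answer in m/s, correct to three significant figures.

12.9

ω = 446.9 rad/s.  Crank-pin speed |V_A| = rω = 21.496 m/s, perpendicular to OA.
Rod angle: sinφ = −(r/L) sinθ ⇒ φ = -8.876°; ω_rod = −rω cosθ/√(L²−r²sin²θ) = +84.658 rad/s.
V_P = V_A + ω_rod × AP, with AP = 0.1388 m along the rod.
Components: V_Px = −rω sinθ − a·ω_rod·sinφ = -11.86 m/s;  V_Py = rω cosθ + a·ω_rod·cosφ = -4.9769 m/s.
|V_P| = √(V_Px² + V_Py²) = 12.862 m/s.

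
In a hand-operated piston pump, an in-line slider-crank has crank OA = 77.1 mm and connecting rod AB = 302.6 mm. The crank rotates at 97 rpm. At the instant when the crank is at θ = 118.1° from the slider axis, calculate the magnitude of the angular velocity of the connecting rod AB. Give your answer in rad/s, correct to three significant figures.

ω = 10.16 rad/s (converted from 97 rpm).
The rod makes angle φ with the slider axis where L sinφ = r sinθ; differentiating, L cosφ·φ̇ = r ω cosθ.
L cosφ = √(L² − r² sin²θ) = 0.29486 m.
|ω_rod| = r ω |cosθ| / √(L² − r² sin²θ) = 0.0771·10.16·0.47101/0.29486 = 1.251 rad/s.

1.25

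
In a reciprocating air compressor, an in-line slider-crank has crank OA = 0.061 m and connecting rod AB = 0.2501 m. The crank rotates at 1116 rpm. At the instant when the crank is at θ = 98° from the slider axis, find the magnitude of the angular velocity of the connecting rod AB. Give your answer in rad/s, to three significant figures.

ω = 116.9 rad/s (converted from 1116 rpm).
The rod makes angle φ with the slider axis where L sinφ = r sinθ; differentiating, L cosφ·φ̇ = r ω cosθ.
L cosφ = √(L² − r² sin²θ) = 0.2427 m.
|ω_rod| = r ω |cosθ| / √(L² − r² sin²θ) = 0.061·116.9·0.13917/0.2427 = 4.0881 rad/s.

4.09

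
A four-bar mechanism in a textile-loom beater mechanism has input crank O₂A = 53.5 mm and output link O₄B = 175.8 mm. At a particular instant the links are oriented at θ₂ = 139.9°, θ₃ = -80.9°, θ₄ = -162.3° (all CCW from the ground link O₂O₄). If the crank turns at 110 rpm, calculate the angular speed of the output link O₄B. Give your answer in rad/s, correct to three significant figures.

ω₂ = 11.52 rad/s (from 110 rpm).
Differentiating the loop-closure r₂e^{iθ₂}+r₃e^{iθ₃}=r₁+r₄e^{iθ₄} gives r₂ω₂e^{iθ₂}+r₃ω₃e^{iθ₃}=r₄ω₄e^{iθ₄}.
Eliminating the other unknown: ω₄ = r₂ω₂ sin(θ₂−θ₃) / [r₄ sin(θ₄−θ₃)].
Numerator sine = -0.65342; denominator sine = -0.98876.
Result = 0.0535·11.52·(-0.65342) / (0.1758·(-0.98876)) = +2.3166 rad/s; magnitude 2.3166 rad/s.

2.32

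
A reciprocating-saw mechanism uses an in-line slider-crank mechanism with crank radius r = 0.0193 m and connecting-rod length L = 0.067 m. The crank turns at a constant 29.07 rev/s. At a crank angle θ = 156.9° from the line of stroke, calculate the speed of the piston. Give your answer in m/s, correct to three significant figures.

1.01

ω = 2π·29.1 = 182.7 rad/s
For an in-line slider-crank, x = r cosθ + √(L² − r² sin²θ), so v = −rω sinθ·[1 + r cosθ/√(L² − r² sin²θ)].
With r = 0.0193 m, L = 0.067 m, θ = 156.9°: √(L² − r² sin²θ) = 0.066571 m.
v = −0.0193·182.7·0.39234·[1 + 0.0193·-0.91982/0.066571] = -1.0142 m/s.
|v| = 1.0142 m/s.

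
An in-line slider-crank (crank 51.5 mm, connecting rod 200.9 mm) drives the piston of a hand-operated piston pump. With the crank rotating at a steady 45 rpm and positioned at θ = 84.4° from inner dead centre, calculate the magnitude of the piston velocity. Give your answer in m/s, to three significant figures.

0.248

ω = 2π·45/60 = 4.712 rad/s
For an in-line slider-crank, x = r cosθ + √(L² − r² sin²θ), so v = −rω sinθ·[1 + r cosθ/√(L² − r² sin²θ)].
With r = 0.0515 m, L = 0.2009 m, θ = 84.4°: √(L² − r² sin²θ) = 0.19425 m.
v = −0.0515·4.712·0.99523·[1 + 0.0515·0.09758/0.19425] = -0.24778 m/s.
|v| = 0.24778 m/s.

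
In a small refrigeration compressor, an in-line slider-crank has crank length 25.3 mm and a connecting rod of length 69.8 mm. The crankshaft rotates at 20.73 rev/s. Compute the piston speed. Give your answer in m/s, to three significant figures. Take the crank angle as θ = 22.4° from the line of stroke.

1.68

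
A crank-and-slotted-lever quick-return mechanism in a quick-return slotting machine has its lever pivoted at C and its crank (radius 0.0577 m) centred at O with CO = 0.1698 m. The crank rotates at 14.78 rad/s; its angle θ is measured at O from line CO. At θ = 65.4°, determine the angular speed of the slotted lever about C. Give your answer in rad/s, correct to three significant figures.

ω = 14.78 rad/s
Crank pin A relative to C: A = (d + r cosθ, r sinθ); lever angle φ = atan2(r sinθ, d + r cosθ).
Differentiating tanφ: φ̇ = rω(d cosθ + r)/(d² + r² + 2dr cosθ).
d² + r² + 2dr cosθ = |CA|² = 0.0403183 m²;  d cosθ + r = +0.12838 m.
|ω_lever| = |0.0577·14.78·+0.12838| / 0.0403183 = 2.7156 rad/s.

2.72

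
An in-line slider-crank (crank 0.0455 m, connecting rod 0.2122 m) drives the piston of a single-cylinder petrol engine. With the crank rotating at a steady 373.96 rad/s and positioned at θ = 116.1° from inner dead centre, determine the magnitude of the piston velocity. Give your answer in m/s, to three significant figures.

13.8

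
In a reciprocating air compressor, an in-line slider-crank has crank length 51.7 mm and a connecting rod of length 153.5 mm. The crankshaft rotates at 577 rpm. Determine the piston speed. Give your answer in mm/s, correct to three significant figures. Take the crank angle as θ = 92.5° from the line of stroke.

3070

ω = 2π·577/60 = 60.42 rad/s
For an in-line slider-crank, x = r cosθ + √(L² − r² sin²θ), so v = −rω sinθ·[1 + r cosθ/√(L² − r² sin²θ)].
With r = 0.0517 m, L = 0.1535 m, θ = 92.5°: √(L² − r² sin²θ) = 0.14455 m.
v = −0.0517·60.42·0.99905·[1 + 0.0517·-0.04362/0.14455] = -3.0722 m/s.
|v| = 3.0722 m/s = 3072.2 mm/s.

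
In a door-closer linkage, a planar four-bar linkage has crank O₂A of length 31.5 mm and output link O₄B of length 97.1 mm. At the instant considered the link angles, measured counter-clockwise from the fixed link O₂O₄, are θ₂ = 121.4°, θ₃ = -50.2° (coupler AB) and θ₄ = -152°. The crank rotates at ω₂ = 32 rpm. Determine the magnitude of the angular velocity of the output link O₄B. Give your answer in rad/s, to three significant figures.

ω₂ = 3.351 rad/s (from 32 rpm).
Differentiating the loop-closure r₂e^{iθ₂}+r₃e^{iθ₃}=r₁+r₄e^{iθ₄} gives r₂ω₂e^{iθ₂}+r₃ω₃e^{iθ₃}=r₄ω₄e^{iθ₄}.
Eliminating the other unknown: ω₄ = r₂ω₂ sin(θ₂−θ₃) / [r₄ sin(θ₄−θ₃)].
Numerator sine = +0.14608; denominator sine = -0.97887.
Result = 0.0315·3.351·(+0.14608) / (0.0971·(-0.97887)) = -0.16224 rad/s; magnitude 0.16224 rad/s.

0.162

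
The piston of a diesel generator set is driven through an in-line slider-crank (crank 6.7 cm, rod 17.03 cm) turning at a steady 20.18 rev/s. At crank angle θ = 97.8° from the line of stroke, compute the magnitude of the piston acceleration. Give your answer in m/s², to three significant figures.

588

ω = 2π·20.2 = 126.8 rad/s
x(θ) = r cosθ + √(L² − r² sin²θ); with ω constant, a = ω²·d²x/dθ².
d²x/dθ² = −r cosθ − r²(cos2θ)/√u − r⁴ sin²2θ/(4u^{3/2}),  u = L² − r² sin²θ = 0.0245958 m².
Substituting r = 0.067 m, L = 0.1703 m, θ = 97.8°: d²x/dθ² = +0.036567 m.
a = ω²·d²x/dθ² = (126.8)²·(+0.036567) = +587.89 m/s²;  |a| = 587.89 m/s².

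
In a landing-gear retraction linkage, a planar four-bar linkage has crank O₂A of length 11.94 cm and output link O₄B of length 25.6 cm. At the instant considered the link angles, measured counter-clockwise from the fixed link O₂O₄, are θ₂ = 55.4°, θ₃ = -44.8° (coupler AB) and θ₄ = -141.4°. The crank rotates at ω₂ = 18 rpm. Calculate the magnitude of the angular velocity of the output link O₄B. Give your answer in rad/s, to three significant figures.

ω₂ = 1.885 rad/s (from 18 rpm).
Differentiating the loop-closure r₂e^{iθ₂}+r₃e^{iθ₃}=r₁+r₄e^{iθ₄} gives r₂ω₂e^{iθ₂}+r₃ω₃e^{iθ₃}=r₄ω₄e^{iθ₄}.
Eliminating the other unknown: ω₄ = r₂ω₂ sin(θ₂−θ₃) / [r₄ sin(θ₄−θ₃)].
Numerator sine = +0.98420; denominator sine = -0.99337.
Result = 0.1194·1.885·(+0.98420) / (0.256·(-0.99337)) = -0.87103 rad/s; magnitude 0.87103 rad/s.

0.871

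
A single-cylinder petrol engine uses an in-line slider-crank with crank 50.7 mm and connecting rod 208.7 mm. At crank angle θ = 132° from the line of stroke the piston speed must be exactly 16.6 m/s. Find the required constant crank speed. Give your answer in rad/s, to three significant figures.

528

For an in-line slider-crank, |v_piston| = rω|sinθ|·[1 + r cosθ/√(L² − r² sin²θ)].
With r = 0.0507 m, L = 0.2087 m, θ = 132°: the bracketed kinematic factor |dx/dθ| = 0.031451 m.
ω = v/|dx/dθ| = 16.6/0.031451 = 527.81 rad/s.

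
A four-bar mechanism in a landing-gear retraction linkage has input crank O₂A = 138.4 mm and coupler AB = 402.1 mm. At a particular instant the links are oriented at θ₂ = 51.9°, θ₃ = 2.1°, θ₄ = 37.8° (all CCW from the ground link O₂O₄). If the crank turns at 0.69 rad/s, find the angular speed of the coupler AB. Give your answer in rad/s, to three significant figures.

ω₂ = 0.69 rad/s
Differentiating the loop-closure r₂e^{iθ₂}+r₃e^{iθ₃}=r₁+r₄e^{iθ₄} gives r₂ω₂e^{iθ₂}+r₃ω₃e^{iθ₃}=r₄ω₄e^{iθ₄}.
Eliminating the other unknown: ω₃ = r₂ω₂ sin(θ₄−θ₂) / [r₃ sin(θ₃−θ₄)].
Numerator sine = -0.24362; denominator sine = -0.58354.
Result = 0.1384·0.69·(-0.24362) / (0.4021·(-0.58354)) = +0.099148 rad/s; magnitude 0.099148 rad/s.

0.0991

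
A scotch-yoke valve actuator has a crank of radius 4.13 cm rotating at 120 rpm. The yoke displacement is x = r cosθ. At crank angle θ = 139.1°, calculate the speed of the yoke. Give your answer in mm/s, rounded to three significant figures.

ω = 12.57 rad/s (from 120 rpm).
x = r cosθ ⇒ ẋ = −rω sinθ.
|v| = rω|sinθ| = 0.0413·12.57·|sin 139.1°| = 0.3398 m/s = 339.8 mm/s.

340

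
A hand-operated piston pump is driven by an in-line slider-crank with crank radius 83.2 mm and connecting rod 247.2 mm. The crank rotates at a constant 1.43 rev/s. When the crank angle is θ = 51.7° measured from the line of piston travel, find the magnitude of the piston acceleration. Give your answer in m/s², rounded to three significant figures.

3.69

ω = 2π·1.43 = 8.985 rad/s
x(θ) = r cosθ + √(L² − r² sin²θ); with ω constant, a = ω²·d²x/dθ².
d²x/dθ² = −r cosθ − r²(cos2θ)/√u − r⁴ sin²2θ/(4u^{3/2}),  u = L² − r² sin²θ = 0.0568446 m².
Substituting r = 0.0832 m, L = 0.2472 m, θ = 51.7°: d²x/dθ² = -0.045674 m.
a = ω²·d²x/dθ² = (8.985)²·(-0.045674) = -3.6872 m/s²;  |a| = 3.6872 m/s².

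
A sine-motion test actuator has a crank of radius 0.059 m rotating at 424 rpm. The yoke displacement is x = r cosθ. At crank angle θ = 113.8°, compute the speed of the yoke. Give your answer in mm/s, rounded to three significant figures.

ω = 44.4 rad/s (from 424 rpm).
x = r cosθ ⇒ ẋ = −rω sinθ.
|v| = rω|sinθ| = 0.059·44.4·|sin 113.8°| = 2.3969 m/s = 2396.9 mm/s.

2400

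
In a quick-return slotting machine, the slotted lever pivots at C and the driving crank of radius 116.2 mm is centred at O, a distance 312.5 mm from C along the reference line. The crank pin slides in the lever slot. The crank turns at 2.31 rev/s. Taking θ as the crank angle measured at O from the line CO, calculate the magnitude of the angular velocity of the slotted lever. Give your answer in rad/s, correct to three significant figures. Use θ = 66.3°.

2.91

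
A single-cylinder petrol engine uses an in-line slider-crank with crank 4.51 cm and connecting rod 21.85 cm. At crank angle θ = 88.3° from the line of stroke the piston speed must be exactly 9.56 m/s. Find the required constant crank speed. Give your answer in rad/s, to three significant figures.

For an in-line slider-crank, |v_piston| = rω|sinθ|·[1 + r cosθ/√(L² − r² sin²θ)].
With r = 0.0451 m, L = 0.2185 m, θ = 88.3°: the bracketed kinematic factor |dx/dθ| = 0.045362 m.
ω = v/|dx/dθ| = 9.56/0.045362 = 210.75 rad/s.

211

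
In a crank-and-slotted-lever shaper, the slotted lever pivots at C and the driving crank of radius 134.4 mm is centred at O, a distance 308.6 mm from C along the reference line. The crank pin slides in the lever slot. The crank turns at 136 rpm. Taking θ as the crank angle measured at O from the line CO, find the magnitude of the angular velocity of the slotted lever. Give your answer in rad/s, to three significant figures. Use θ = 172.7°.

10.6

ω = 14.24 rad/s (from 136 rpm).
Crank pin A relative to C: A = (d + r cosθ, r sinθ); lever angle φ = atan2(r sinθ, d + r cosθ).
Differentiating tanφ: φ̇ = rω(d cosθ + r)/(d² + r² + 2dr cosθ).
d² + r² + 2dr cosθ = |CA|² = 0.031018 m²;  d cosθ + r = -0.1717 m.
|ω_lever| = |0.1344·14.24·-0.1717| / 0.031018 = 10.595 rad/s.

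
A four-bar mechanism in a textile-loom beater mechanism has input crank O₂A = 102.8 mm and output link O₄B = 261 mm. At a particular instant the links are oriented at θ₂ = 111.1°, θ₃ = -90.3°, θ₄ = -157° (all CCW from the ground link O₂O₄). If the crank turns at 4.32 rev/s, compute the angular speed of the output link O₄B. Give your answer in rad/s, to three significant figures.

ω₂ = 27.14 rad/s (from 4.32 rev/s).
Differentiating the loop-closure r₂e^{iθ₂}+r₃e^{iθ₃}=r₁+r₄e^{iθ₄} gives r₂ω₂e^{iθ₂}+r₃ω₃e^{iθ₃}=r₄ω₄e^{iθ₄}.
Eliminating the other unknown: ω₄ = r₂ω₂ sin(θ₂−θ₃) / [r₄ sin(θ₄−θ₃)].
Numerator sine = -0.36488; denominator sine = -0.91845.
Result = 0.1028·27.14·(-0.36488) / (0.261·(-0.91845)) = +4.2473 rad/s; magnitude 4.2473 rad/s.

4.25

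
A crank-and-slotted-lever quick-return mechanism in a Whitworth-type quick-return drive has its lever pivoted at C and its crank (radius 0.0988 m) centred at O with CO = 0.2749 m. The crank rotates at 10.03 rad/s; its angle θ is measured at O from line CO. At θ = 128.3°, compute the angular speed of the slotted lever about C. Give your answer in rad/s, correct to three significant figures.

1.37

ω = 10.03 rad/s
Crank pin A relative to C: A = (d + r cosθ, r sinθ); lever angle φ = atan2(r sinθ, d + r cosθ).
Differentiating tanφ: φ̇ = rω(d cosθ + r)/(d² + r² + 2dr cosθ).
d² + r² + 2dr cosθ = |CA|² = 0.0516649 m²;  d cosθ + r = -0.071577 m.
|ω_lever| = |0.0988·10.03·-0.071577| / 0.0516649 = 1.3729 rad/s.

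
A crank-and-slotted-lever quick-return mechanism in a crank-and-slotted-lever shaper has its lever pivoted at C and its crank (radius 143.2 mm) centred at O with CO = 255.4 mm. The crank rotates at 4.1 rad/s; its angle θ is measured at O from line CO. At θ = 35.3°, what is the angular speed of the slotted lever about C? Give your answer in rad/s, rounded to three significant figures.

ω = 4.1 rad/s
Crank pin A relative to C: A = (d + r cosθ, r sinθ); lever angle φ = atan2(r sinθ, d + r cosθ).
Differentiating tanφ: φ̇ = rω(d cosθ + r)/(d² + r² + 2dr cosθ).
d² + r² + 2dr cosθ = |CA|² = 0.145433 m²;  d cosθ + r = +0.35164 m.
|ω_lever| = |0.1432·4.1·+0.35164| / 0.145433 = 1.4196 rad/s.

1.42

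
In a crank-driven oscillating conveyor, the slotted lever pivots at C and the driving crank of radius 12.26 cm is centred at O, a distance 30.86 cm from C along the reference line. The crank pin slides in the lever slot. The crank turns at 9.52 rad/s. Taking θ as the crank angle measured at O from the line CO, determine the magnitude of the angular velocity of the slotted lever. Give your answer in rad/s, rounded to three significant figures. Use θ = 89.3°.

1.33

ω = 9.52 rad/s
Crank pin A relative to C: A = (d + r cosθ, r sinθ); lever angle φ = atan2(r sinθ, d + r cosθ).
Differentiating tanφ: φ̇ = rω(d cosθ + r)/(d² + r² + 2dr cosθ).
d² + r² + 2dr cosθ = |CA|² = 0.111189 m²;  d cosθ + r = +0.12637 m.
|ω_lever| = |0.1226·9.52·+0.12637| / 0.111189 = 1.3265 rad/s.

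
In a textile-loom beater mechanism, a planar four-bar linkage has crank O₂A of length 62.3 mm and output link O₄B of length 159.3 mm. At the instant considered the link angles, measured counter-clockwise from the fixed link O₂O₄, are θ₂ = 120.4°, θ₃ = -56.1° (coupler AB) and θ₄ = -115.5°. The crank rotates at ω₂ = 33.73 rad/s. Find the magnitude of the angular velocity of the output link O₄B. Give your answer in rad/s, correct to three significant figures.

ω₂ = 33.73 rad/s
Differentiating the loop-closure r₂e^{iθ₂}+r₃e^{iθ₃}=r₁+r₄e^{iθ₄} gives r₂ω₂e^{iθ₂}+r₃ω₃e^{iθ₃}=r₄ω₄e^{iθ₄}.
Eliminating the other unknown: ω₄ = r₂ω₂ sin(θ₂−θ₃) / [r₄ sin(θ₄−θ₃)].
Numerator sine = +0.06105; denominator sine = -0.86074.
Result = 0.0623·33.73·(+0.06105) / (0.1593·(-0.86074)) = -0.9356 rad/s; magnitude 0.9356 rad/s.

0.936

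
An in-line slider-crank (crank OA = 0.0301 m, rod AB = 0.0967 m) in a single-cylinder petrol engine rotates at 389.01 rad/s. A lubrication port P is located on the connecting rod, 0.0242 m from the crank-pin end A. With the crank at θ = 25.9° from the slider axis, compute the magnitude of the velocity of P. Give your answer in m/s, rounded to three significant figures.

ω = 389 rad/s.  Crank-pin speed |V_A| = rω = 11.709 m/s, perpendicular to OA.
Rod angle: sinφ = −(r/L) sinθ ⇒ φ = -7.814°; ω_rod = −rω cosθ/√(L²−r²sin²θ) = -109.95 rad/s.
V_P = V_A + ω_rod × AP, with AP = 0.0242 m along the rod.
Components: V_Px = −rω sinθ − a·ω_rod·sinφ = -5.4764 m/s;  V_Py = rω cosθ + a·ω_rod·cosφ = +7.8971 m/s.
|V_P| = √(V_Px² + V_Py²) = 9.6101 m/s.

9.61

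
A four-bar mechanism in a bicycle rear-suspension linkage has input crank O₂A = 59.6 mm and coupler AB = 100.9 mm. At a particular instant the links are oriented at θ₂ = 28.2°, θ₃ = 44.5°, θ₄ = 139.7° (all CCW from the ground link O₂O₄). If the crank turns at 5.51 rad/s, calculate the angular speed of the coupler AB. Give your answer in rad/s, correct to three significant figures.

3.04

ω₂ = 5.51 rad/s
Differentiating the loop-closure r₂e^{iθ₂}+r₃e^{iθ₃}=r₁+r₄e^{iθ₄} gives r₂ω₂e^{iθ₂}+r₃ω₃e^{iθ₃}=r₄ω₄e^{iθ₄}.
Eliminating the other unknown: ω₃ = r₂ω₂ sin(θ₄−θ₂) / [r₃ sin(θ₃−θ₄)].
Numerator sine = +0.93042; denominator sine = -0.99588.
Result = 0.0596·5.51·(+0.93042) / (0.1009·(-0.99588)) = -3.0407 rad/s; magnitude 3.0407 rad/s.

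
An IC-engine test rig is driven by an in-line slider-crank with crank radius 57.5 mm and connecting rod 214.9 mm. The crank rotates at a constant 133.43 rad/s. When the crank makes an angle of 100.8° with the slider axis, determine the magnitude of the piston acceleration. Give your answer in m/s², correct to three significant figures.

ω = 133.4 rad/s
x(θ) = r cosθ + √(L² − r² sin²θ); with ω constant, a = ω²·d²x/dθ².
d²x/dθ² = −r cosθ − r²(cos2θ)/√u − r⁴ sin²2θ/(4u^{3/2}),  u = L² − r² sin²θ = 0.0429918 m².
Substituting r = 0.0575 m, L = 0.2149 m, θ = 100.8°: d²x/dθ² = +0.025559 m.
a = ω²·d²x/dθ² = (133.4)²·(+0.025559) = +455.04 m/s²;  |a| = 455.04 m/s².

455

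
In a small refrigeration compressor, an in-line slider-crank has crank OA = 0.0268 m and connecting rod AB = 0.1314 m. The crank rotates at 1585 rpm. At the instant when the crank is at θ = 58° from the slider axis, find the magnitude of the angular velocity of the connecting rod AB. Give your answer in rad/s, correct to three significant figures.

18.2

ω = 166 rad/s (converted from 1585 rpm).
The rod makes angle φ with the slider axis where L sinφ = r sinθ; differentiating, L cosφ·φ̇ = r ω cosθ.
L cosφ = √(L² − r² sin²θ) = 0.12942 m.
|ω_rod| = r ω |cosθ| / √(L² − r² sin²θ) = 0.0268·166·0.52992/0.12942 = 18.214 rad/s.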